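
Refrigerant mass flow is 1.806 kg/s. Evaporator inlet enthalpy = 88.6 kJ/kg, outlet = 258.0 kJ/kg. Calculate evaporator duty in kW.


dh = 258.0 - 88.6 = 169.4 kJ/kg
Q_evap = m_dot * dh = 1.806 * 169.4
Q_evap = 305.94 kW

305.94


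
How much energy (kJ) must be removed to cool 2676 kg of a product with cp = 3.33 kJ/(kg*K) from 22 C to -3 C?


dT = 22 - (-3) = 25 K
Q = m * cp * dT = 2676 * 3.33 * 25
Q = 222777 kJ

222777


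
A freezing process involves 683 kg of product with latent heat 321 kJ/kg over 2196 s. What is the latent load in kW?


Q_lat = m * h_fg / t
Q_lat = 683 * 321 / 2196
Q_lat = 99.84 kW

99.84


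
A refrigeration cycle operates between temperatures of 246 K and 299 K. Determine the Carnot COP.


dT = 299 - 246 = 53 K
COP_carnot = T_cold / dT = 246 / 53
COP_carnot = 4.642

4.642


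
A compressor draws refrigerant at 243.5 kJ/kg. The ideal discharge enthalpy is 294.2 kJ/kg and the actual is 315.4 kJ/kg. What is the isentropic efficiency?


dh_ideal = 294.2 - 243.5 = 50.7 kJ/kg
dh_actual = 315.4 - 243.5 = 71.9 kJ/kg
eta_s = dh_ideal / dh_actual = 50.7 / 71.9
eta_s = 0.7051

0.7051


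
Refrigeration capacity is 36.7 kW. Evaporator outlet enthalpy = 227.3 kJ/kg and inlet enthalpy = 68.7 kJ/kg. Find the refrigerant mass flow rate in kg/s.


dh = 227.3 - 68.7 = 158.6 kJ/kg
m_dot = Q / dh = 36.7 / 158.6 = 0.2314 kg/s

0.2314


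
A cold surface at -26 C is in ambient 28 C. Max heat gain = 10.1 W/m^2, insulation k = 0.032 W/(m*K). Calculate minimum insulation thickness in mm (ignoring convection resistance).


dT = 28 - (-26) = 54 K
thickness = k * dT / q_max * 1000
thickness = 0.032 * 54 / 10.1 * 1000
thickness = 171.1 mm

171.1


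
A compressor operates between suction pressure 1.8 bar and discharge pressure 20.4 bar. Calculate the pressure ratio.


PR = P_high / P_low
PR = 20.4 / 1.8
PR = 11.333

11.333


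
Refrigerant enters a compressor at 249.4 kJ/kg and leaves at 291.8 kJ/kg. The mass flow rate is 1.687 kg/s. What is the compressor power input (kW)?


dh = 291.8 - 249.4 = 42.4 kJ/kg
W = m_dot * dh = 1.687 * 42.4 = 71.53 kW

71.53


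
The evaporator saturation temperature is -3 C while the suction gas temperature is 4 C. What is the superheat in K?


Superheat = T_suction - T_evap
Superheat = 4 - (-3)
Superheat = 7 K

7


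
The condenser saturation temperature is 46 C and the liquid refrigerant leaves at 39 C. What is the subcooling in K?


Subcooling = T_cond - T_liquid
Subcooling = 46 - 39
Subcooling = 7 K

7


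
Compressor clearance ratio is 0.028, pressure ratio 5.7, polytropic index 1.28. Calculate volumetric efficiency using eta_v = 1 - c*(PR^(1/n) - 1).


PR^(1/n) = 5.7^(1/1.28) = 3.8951773
eta_v = 1 - 0.028 * (3.8951773 - 1)
eta_v = 0.9189

0.9189


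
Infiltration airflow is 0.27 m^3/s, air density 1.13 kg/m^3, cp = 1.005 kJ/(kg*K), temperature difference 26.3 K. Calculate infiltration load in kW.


Q = V_dot * rho * cp * dT
Q = 0.27 * 1.13 * 1.005 * 26.3
Q = 8.064 kW

8.064


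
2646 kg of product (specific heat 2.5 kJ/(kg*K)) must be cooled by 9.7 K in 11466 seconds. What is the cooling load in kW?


Q = m * cp * dT / t
Q = 2646 * 2.5 * 9.7 / 11466
Q = 5.596 kW

5.596


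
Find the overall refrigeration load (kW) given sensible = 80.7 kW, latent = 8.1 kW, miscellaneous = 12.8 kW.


Q_total = Q_s + Q_l + Q_misc
Q_total = 80.7 + 8.1 + 12.8
Q_total = 101.6 kW

101.6


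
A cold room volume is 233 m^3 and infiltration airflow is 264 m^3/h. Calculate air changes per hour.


ACH = flow / volume
ACH = 264 / 233
ACH = 1.133

1.133


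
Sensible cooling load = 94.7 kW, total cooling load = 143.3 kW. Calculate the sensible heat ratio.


SHR = Q_sensible / Q_total
SHR = 94.7 / 143.3
SHR = 0.661

0.661


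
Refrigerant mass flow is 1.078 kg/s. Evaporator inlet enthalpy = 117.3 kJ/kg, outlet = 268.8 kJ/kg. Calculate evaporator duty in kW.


dh = 268.8 - 117.3 = 151.5 kJ/kg
Q_evap = m_dot * dh = 1.078 * 151.5
Q_evap = 163.32 kW

163.32


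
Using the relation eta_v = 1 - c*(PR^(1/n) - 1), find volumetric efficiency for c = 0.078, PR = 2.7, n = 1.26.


PR^(1/n) = 2.7^(1/1.26) = 2.19964296
eta_v = 1 - 0.078 * (2.19964296 - 1)
eta_v = 0.9064

0.9064


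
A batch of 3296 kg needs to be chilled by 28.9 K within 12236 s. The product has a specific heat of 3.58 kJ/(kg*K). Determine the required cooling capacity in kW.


Q = m * cp * dT / t
Q = 3296 * 3.58 * 28.9 / 12236
Q = 27.869 kW

27.869


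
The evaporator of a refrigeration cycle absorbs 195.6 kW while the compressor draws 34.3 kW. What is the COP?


COP = Q_evap / W
COP = 195.6 / 34.3
COP = 5.703

5.703


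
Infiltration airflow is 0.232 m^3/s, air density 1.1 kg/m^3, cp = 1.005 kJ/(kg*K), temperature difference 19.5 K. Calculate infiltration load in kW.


Q = V_dot * rho * cp * dT
Q = 0.232 * 1.1 * 1.005 * 19.5
Q = 5.001 kW

5.001


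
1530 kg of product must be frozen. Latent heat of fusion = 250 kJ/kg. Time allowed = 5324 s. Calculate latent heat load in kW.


Q_lat = m * h_fg / t
Q_lat = 1530 * 250 / 5324
Q_lat = 71.84 kW

71.84


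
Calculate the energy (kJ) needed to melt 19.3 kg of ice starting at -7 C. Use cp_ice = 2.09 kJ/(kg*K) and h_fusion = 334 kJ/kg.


Sensible heat = cp * dT = 2.09 * 7 = 14.63 kJ/kg
Total per kg = 14.63 + 334 = 348.63 kJ/kg
Q = m * total = 19.3 * 348.63
Q = 6728.6 kJ

6728.6


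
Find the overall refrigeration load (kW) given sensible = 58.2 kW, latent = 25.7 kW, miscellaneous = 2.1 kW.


Q_total = Q_s + Q_l + Q_misc
Q_total = 58.2 + 25.7 + 2.1
Q_total = 86.0 kW

86.0


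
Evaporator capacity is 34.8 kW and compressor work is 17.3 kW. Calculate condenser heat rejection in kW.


Q_cond = Q_evap + W
Q_cond = 34.8 + 17.3
Q_cond = 52.1 kW

52.1


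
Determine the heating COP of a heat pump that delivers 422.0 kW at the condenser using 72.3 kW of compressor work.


COP_hp = Q_cond / W
COP_hp = 422.0 / 72.3
COP_hp = 5.837

5.837


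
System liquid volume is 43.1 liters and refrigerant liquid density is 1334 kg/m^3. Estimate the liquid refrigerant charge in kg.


Charge = V * rho / 1000
Charge = 43.1 * 1334 / 1000
Charge = 57.5 kg

57.5


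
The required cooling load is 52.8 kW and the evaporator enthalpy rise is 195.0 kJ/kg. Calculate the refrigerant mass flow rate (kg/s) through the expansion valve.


m_dot = Q / dh
m_dot = 52.8 / 195.0
m_dot = 0.2708 kg/s

0.2708


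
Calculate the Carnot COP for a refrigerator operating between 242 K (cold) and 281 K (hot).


dT = 281 - 242 = 39 K
COP_carnot = T_cold / dT = 242 / 39
COP_carnot = 6.205

6.205


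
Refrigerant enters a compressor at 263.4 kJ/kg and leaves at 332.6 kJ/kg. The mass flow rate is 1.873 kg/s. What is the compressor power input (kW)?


dh = 332.6 - 263.4 = 69.2 kJ/kg
W = m_dot * dh = 1.873 * 69.2 = 129.61 kW

129.61


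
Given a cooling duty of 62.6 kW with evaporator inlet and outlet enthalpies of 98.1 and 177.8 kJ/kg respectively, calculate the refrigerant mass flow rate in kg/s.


dh = 177.8 - 98.1 = 79.7 kJ/kg
m_dot = Q / dh = 62.6 / 79.7 = 0.7854 kg/s

0.7854


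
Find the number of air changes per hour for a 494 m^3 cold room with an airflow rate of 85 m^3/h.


ACH = flow / volume
ACH = 85 / 494
ACH = 0.172

0.172


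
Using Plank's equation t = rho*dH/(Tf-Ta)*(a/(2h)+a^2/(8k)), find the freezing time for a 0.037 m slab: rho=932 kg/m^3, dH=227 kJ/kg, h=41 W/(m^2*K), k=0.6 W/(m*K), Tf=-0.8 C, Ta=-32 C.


dT = -0.8 - (-32) = 31.2 K
term1 = a/(2h) = 0.037/(2*41) = 0.0004512195122
term2 = a^2/(8k) = 0.037^2/(8*0.6) = 0.0002852083333
t = rho*dH*1000/dT * (term1 + term2)
t = 932*227*1000/31.2 * (0.0004512195122 + 0.0002852083333)
t = 4994 s

4994


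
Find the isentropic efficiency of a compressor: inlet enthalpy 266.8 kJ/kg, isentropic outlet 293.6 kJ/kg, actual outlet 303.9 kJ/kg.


dh_ideal = 293.6 - 266.8 = 26.8 kJ/kg
dh_actual = 303.9 - 266.8 = 37.1 kJ/kg
eta_s = dh_ideal / dh_actual = 26.8 / 37.1
eta_s = 0.7224

0.7224


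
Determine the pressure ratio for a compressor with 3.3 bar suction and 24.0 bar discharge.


PR = P_high / P_low
PR = 24.0 / 3.3
PR = 7.273

7.273


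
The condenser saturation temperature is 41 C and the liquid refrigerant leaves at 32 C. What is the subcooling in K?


Subcooling = T_cond - T_liquid
Subcooling = 41 - 32
Subcooling = 9 K

9


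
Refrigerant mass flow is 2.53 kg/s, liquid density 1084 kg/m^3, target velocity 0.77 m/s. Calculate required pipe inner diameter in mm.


A = m_dot / (rho * v) = 2.53 / (1084 * 0.77) = 0.00303110174 m^2
d = sqrt(4*A/pi) * 1000
d = 62.1 mm

62.1


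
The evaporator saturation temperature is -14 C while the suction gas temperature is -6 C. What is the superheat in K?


Superheat = T_suction - T_evap
Superheat = -6 - (-14)
Superheat = 8 K

8


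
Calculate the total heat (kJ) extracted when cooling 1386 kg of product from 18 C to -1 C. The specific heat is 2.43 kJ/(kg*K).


dT = 18 - (-1) = 19 K
Q = m * cp * dT = 1386 * 2.43 * 19
Q = 63992 kJ

63992


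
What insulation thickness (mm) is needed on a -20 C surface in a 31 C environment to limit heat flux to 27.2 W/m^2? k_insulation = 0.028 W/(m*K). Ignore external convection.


dT = 31 - (-20) = 51 K
thickness = k * dT / q_max * 1000
thickness = 0.028 * 51 / 27.2 * 1000
thickness = 52.5 mm

52.5


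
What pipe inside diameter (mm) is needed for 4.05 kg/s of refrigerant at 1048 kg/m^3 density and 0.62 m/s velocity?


A = m_dot / (rho * v) = 4.05 / (1048 * 0.62) = 0.006233070672 m^2
d = sqrt(4*A/pi) * 1000
d = 89.1 mm

89.1


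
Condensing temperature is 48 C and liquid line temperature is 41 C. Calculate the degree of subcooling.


Subcooling = T_cond - T_liquid
Subcooling = 48 - 41
Subcooling = 7 K

7


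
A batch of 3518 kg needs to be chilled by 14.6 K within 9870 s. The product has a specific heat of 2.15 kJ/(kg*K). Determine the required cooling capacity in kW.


Q = m * cp * dT / t
Q = 3518 * 2.15 * 14.6 / 9870
Q = 11.188 kW

11.188


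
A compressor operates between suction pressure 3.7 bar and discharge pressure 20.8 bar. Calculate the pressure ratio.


PR = P_high / P_low
PR = 20.8 / 3.7
PR = 5.622

5.622


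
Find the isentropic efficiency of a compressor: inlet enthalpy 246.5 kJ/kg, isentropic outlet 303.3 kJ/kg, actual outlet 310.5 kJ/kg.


dh_ideal = 303.3 - 246.5 = 56.8 kJ/kg
dh_actual = 310.5 - 246.5 = 64.0 kJ/kg
eta_s = dh_ideal / dh_actual = 56.8 / 64.0
eta_s = 0.8875

0.8875


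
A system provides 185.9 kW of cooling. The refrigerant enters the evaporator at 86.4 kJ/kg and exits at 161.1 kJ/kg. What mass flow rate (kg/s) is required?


dh = 161.1 - 86.4 = 74.7 kJ/kg
m_dot = Q / dh = 185.9 / 74.7 = 2.4886 kg/s

2.4886


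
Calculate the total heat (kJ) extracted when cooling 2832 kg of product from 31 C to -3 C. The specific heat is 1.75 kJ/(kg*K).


dT = 31 - (-3) = 34 K
Q = m * cp * dT = 2832 * 1.75 * 34
Q = 168504 kJ

168504


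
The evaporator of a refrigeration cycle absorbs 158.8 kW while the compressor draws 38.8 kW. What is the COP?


COP = Q_evap / W
COP = 158.8 / 38.8
COP = 4.093

4.093


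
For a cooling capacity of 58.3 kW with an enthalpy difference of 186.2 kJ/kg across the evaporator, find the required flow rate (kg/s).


m_dot = Q / dh
m_dot = 58.3 / 186.2
m_dot = 0.3131 kg/s

0.3131


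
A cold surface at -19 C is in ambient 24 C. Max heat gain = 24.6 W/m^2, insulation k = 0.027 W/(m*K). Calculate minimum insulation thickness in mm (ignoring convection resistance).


dT = 24 - (-19) = 43 K
thickness = k * dT / q_max * 1000
thickness = 0.027 * 43 / 24.6 * 1000
thickness = 47.2 mm

47.2


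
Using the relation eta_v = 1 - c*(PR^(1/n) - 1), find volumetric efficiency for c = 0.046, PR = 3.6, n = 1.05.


PR^(1/n) = 3.6^(1/1.05) = 3.38697433
eta_v = 1 - 0.046 * (3.38697433 - 1)
eta_v = 0.8902

0.8902


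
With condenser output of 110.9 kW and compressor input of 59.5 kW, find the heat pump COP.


COP_hp = Q_cond / W
COP_hp = 110.9 / 59.5
COP_hp = 1.864

1.864


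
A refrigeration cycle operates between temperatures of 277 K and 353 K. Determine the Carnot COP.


dT = 353 - 277 = 76 K
COP_carnot = T_cold / dT = 277 / 76
COP_carnot = 3.645

3.645


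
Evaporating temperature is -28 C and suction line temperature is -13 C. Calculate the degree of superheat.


Superheat = T_suction - T_evap
Superheat = -13 - (-28)
Superheat = 15 K

15


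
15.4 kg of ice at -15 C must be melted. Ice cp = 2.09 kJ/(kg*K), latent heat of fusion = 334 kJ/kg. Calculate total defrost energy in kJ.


Sensible heat = cp * dT = 2.09 * 15 = 31.35 kJ/kg
Total per kg = 31.35 + 334 = 365.35 kJ/kg
Q = m * total = 15.4 * 365.35
Q = 5626.4 kJ

5626.4


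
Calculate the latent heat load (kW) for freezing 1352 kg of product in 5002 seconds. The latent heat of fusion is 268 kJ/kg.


Q_lat = m * h_fg / t
Q_lat = 1352 * 268 / 5002
Q_lat = 72.44 kW

72.44


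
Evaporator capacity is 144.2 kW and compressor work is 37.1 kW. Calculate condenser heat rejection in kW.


Q_cond = Q_evap + W
Q_cond = 144.2 + 37.1
Q_cond = 181.3 kW

181.3


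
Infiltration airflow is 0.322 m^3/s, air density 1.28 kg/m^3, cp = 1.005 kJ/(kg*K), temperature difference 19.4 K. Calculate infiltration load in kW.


Q = V_dot * rho * cp * dT
Q = 0.322 * 1.28 * 1.005 * 19.4
Q = 8.036 kW

8.036


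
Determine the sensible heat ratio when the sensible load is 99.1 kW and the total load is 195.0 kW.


SHR = Q_sensible / Q_total
SHR = 99.1 / 195.0
SHR = 0.508

0.508


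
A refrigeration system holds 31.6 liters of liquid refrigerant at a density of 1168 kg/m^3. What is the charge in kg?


Charge = V * rho / 1000
Charge = 31.6 * 1168 / 1000
Charge = 36.91 kg

36.91


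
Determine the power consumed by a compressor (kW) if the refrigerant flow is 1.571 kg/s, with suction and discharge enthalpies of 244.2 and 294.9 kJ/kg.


dh = 294.9 - 244.2 = 50.7 kJ/kg
W = m_dot * dh = 1.571 * 50.7 = 79.65 kW

79.65


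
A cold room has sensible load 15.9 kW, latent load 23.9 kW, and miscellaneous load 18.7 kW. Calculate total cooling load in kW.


Q_total = Q_s + Q_l + Q_misc
Q_total = 15.9 + 23.9 + 18.7
Q_total = 58.5 kW

58.5


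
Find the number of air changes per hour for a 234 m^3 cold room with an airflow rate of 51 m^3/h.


ACH = flow / volume
ACH = 51 / 234
ACH = 0.218

0.218


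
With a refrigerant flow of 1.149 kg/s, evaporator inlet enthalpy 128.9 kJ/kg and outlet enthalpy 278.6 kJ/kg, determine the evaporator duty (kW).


dh = 278.6 - 128.9 = 149.7 kJ/kg
Q_evap = m_dot * dh = 1.149 * 149.7
Q_evap = 172.01 kW

172.01


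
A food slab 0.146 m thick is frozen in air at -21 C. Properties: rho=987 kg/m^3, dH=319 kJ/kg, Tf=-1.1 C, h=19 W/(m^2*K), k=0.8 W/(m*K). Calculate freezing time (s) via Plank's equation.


dT = -1.1 - (-21) = 19.9 K
term1 = a/(2h) = 0.146/(2*19) = 0.003842105263
term2 = a^2/(8k) = 0.146^2/(8*0.8) = 0.003330625
t = rho*dH*1000/dT * (term1 + term2)
t = 987*319*1000/19.9 * (0.003842105263 + 0.003330625)
t = 113485 s

113485


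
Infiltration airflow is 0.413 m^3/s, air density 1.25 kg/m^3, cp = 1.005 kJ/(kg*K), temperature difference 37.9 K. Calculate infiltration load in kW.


Q = V_dot * rho * cp * dT
Q = 0.413 * 1.25 * 1.005 * 37.9
Q = 19.664 kW

19.664


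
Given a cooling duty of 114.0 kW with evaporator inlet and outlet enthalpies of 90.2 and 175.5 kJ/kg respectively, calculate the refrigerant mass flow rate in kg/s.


dh = 175.5 - 90.2 = 85.3 kJ/kg
m_dot = Q / dh = 114.0 / 85.3 = 1.3365 kg/s

1.3365


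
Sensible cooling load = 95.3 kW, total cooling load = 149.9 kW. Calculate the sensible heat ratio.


SHR = Q_sensible / Q_total
SHR = 95.3 / 149.9
SHR = 0.636

0.636


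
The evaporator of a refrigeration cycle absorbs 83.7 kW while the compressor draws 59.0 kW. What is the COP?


COP = Q_evap / W
COP = 83.7 / 59.0
COP = 1.419

1.419


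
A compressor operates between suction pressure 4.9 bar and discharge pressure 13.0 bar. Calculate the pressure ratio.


PR = P_high / P_low
PR = 13.0 / 4.9
PR = 2.653

2.653


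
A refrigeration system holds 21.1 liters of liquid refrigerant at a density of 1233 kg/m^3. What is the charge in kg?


Charge = V * rho / 1000
Charge = 21.1 * 1233 / 1000
Charge = 26.02 kg

26.02


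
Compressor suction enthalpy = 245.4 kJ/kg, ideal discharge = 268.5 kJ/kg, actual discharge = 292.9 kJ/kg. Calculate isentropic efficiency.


dh_ideal = 268.5 - 245.4 = 23.1 kJ/kg
dh_actual = 292.9 - 245.4 = 47.5 kJ/kg
eta_s = dh_ideal / dh_actual = 23.1 / 47.5
eta_s = 0.4863

0.4863


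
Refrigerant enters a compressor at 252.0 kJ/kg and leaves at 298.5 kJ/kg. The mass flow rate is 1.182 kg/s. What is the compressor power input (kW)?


dh = 298.5 - 252.0 = 46.5 kJ/kg
W = m_dot * dh = 1.182 * 46.5 = 54.96 kW

54.96


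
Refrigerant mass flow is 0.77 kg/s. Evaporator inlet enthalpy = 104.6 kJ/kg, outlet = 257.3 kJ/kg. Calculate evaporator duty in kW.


dh = 257.3 - 104.6 = 152.7 kJ/kg
Q_evap = m_dot * dh = 0.77 * 152.7
Q_evap = 117.58 kW

117.58


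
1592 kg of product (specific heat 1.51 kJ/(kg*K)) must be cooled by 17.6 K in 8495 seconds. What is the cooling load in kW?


Q = m * cp * dT / t
Q = 1592 * 1.51 * 17.6 / 8495
Q = 4.98 kW

4.98


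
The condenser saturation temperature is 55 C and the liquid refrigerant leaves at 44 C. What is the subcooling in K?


Subcooling = T_cond - T_liquid
Subcooling = 55 - 44
Subcooling = 11 K

11


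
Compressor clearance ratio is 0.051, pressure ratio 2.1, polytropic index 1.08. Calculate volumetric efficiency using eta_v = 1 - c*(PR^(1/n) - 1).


PR^(1/n) = 2.1^(1/1.08) = 1.98770165
eta_v = 1 - 0.051 * (1.98770165 - 1)
eta_v = 0.9496

0.9496


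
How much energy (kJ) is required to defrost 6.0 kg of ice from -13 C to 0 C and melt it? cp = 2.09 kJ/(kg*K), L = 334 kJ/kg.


Sensible heat = cp * dT = 2.09 * 13 = 27.17 kJ/kg
Total per kg = 27.17 + 334 = 361.17 kJ/kg
Q = m * total = 6.0 * 361.17
Q = 2167.0 kJ

2167.0


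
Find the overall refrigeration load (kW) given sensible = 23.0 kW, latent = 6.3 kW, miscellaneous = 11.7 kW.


Q_total = Q_s + Q_l + Q_misc
Q_total = 23.0 + 6.3 + 11.7
Q_total = 41.0 kW

41.0


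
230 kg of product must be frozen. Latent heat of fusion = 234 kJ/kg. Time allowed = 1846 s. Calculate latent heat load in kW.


Q_lat = m * h_fg / t
Q_lat = 230 * 234 / 1846
Q_lat = 29.15 kW

29.15


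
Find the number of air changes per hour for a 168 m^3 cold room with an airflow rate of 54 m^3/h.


ACH = flow / volume
ACH = 54 / 168
ACH = 0.321

0.321


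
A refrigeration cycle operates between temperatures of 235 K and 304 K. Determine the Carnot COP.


dT = 304 - 235 = 69 K
COP_carnot = T_cold / dT = 235 / 69
COP_carnot = 3.406

3.406


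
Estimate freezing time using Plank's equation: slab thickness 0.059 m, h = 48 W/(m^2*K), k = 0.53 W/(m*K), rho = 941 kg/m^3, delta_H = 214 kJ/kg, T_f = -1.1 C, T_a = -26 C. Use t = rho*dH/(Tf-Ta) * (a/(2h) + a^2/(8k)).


dT = -1.1 - (-26) = 24.9 K
term1 = a/(2h) = 0.059/(2*48) = 0.0006145833333
term2 = a^2/(8k) = 0.059^2/(8*0.53) = 0.000820990566
t = rho*dH*1000/dT * (term1 + term2)
t = 941*214*1000/24.9 * (0.0006145833333 + 0.000820990566)
t = 11610 s

11610


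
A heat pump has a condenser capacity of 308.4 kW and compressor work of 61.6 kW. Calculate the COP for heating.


COP_hp = Q_cond / W
COP_hp = 308.4 / 61.6
COP_hp = 5.006

5.006


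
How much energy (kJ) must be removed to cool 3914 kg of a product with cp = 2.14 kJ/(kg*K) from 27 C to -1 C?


dT = 27 - (-1) = 28 K
Q = m * cp * dT = 3914 * 2.14 * 28
Q = 234527 kJ

234527


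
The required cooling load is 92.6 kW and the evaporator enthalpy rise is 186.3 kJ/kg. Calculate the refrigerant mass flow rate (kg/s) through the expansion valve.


m_dot = Q / dh
m_dot = 92.6 / 186.3
m_dot = 0.497 kg/s

0.497


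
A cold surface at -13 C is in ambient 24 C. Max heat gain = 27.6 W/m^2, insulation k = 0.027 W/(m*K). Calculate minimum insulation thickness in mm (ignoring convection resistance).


dT = 24 - (-13) = 37 K
thickness = k * dT / q_max * 1000
thickness = 0.027 * 37 / 27.6 * 1000
thickness = 36.2 mm

36.2


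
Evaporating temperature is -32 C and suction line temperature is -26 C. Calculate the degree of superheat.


Superheat = T_suction - T_evap
Superheat = -26 - (-32)
Superheat = 6 K

6


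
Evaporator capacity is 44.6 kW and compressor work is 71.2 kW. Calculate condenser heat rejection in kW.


Q_cond = Q_evap + W
Q_cond = 44.6 + 71.2
Q_cond = 115.8 kW

115.8


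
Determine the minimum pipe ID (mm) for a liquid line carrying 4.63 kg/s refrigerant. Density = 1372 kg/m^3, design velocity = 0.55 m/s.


A = m_dot / (rho * v) = 4.63 / (1372 * 0.55) = 0.006135701034 m^2
d = sqrt(4*A/pi) * 1000
d = 88.4 mm

88.4


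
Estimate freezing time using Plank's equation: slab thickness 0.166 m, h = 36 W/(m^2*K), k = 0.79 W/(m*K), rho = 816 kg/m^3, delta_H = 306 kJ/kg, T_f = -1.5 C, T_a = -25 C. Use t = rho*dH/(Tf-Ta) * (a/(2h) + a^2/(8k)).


dT = -1.5 - (-25) = 23.5 K
term1 = a/(2h) = 0.166/(2*36) = 0.002305555556
term2 = a^2/(8k) = 0.166^2/(8*0.79) = 0.004360126582
t = rho*dH*1000/dT * (term1 + term2)
t = 816*306*1000/23.5 * (0.002305555556 + 0.004360126582)
t = 70825 s

70825


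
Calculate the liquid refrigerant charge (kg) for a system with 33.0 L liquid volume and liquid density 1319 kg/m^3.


Charge = V * rho / 1000
Charge = 33.0 * 1319 / 1000
Charge = 43.53 kg

43.53


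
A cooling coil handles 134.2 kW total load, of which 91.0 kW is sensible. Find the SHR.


SHR = Q_sensible / Q_total
SHR = 91.0 / 134.2
SHR = 0.678

0.678


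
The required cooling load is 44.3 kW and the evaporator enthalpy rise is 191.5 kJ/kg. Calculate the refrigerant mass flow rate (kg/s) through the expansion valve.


m_dot = Q / dh
m_dot = 44.3 / 191.5
m_dot = 0.2313 kg/s

0.2313


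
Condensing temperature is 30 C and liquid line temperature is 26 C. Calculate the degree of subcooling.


Subcooling = T_cond - T_liquid
Subcooling = 30 - 26
Subcooling = 4 K

4


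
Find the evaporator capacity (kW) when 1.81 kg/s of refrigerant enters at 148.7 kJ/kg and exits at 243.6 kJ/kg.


dh = 243.6 - 148.7 = 94.9 kJ/kg
Q_evap = m_dot * dh = 1.81 * 94.9
Q_evap = 171.77 kW

171.77


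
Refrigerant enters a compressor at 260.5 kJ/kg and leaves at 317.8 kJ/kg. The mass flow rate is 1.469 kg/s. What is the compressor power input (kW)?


dh = 317.8 - 260.5 = 57.3 kJ/kg
W = m_dot * dh = 1.469 * 57.3 = 84.17 kW

84.17


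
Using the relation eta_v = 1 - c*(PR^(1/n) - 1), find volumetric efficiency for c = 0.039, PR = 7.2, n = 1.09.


PR^(1/n) = 7.2^(1/1.09) = 6.11707175
eta_v = 1 - 0.039 * (6.11707175 - 1)
eta_v = 0.8004

0.8004


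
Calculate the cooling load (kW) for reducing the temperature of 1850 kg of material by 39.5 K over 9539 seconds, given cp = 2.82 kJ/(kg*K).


Q = m * cp * dT / t
Q = 1850 * 2.82 * 39.5 / 9539
Q = 21.603 kW

21.603


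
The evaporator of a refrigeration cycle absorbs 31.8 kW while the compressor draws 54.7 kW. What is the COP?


COP = Q_evap / W
COP = 31.8 / 54.7
COP = 0.581

0.581


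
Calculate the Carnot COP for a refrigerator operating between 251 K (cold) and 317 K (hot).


dT = 317 - 251 = 66 K
COP_carnot = T_cold / dT = 251 / 66
COP_carnot = 3.803

3.803


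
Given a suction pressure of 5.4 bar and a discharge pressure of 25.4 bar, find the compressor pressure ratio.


PR = P_high / P_low
PR = 25.4 / 5.4
PR = 4.704

4.704


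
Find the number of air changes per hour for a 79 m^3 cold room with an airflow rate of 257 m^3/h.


ACH = flow / volume
ACH = 257 / 79
ACH = 3.253

3.253


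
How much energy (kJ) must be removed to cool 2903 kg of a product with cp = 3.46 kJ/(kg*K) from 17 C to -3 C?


dT = 17 - (-3) = 20 K
Q = m * cp * dT = 2903 * 3.46 * 20
Q = 200888 kJ

200888


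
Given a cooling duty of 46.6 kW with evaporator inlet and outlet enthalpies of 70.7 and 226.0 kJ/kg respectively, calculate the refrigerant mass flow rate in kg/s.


dh = 226.0 - 70.7 = 155.3 kJ/kg
m_dot = Q / dh = 46.6 / 155.3 = 0.3001 kg/s

0.3001


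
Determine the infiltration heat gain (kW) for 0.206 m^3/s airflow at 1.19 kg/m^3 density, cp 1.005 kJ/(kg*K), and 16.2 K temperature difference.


Q = V_dot * rho * cp * dT
Q = 0.206 * 1.19 * 1.005 * 16.2
Q = 3.991 kW

3.991


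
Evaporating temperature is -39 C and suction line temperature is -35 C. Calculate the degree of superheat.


Superheat = T_suction - T_evap
Superheat = -35 - (-39)
Superheat = 4 K

4


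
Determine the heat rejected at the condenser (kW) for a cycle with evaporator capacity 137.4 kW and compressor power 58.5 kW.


Q_cond = Q_evap + W
Q_cond = 137.4 + 58.5
Q_cond = 195.9 kW

195.9


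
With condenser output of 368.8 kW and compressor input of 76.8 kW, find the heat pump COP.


COP_hp = Q_cond / W
COP_hp = 368.8 / 76.8
COP_hp = 4.802

4.802


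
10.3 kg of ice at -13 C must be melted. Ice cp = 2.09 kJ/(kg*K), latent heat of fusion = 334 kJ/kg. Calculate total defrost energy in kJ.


Sensible heat = cp * dT = 2.09 * 13 = 27.17 kJ/kg
Total per kg = 27.17 + 334 = 361.17 kJ/kg
Q = m * total = 10.3 * 361.17
Q = 3720.1 kJ

3720.1


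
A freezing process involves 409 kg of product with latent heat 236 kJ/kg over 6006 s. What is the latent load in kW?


Q_lat = m * h_fg / t
Q_lat = 409 * 236 / 6006
Q_lat = 16.07 kW

16.07


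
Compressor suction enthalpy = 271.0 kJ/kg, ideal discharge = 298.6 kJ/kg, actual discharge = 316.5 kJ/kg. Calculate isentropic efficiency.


dh_ideal = 298.6 - 271.0 = 27.6 kJ/kg
dh_actual = 316.5 - 271.0 = 45.5 kJ/kg
eta_s = dh_ideal / dh_actual = 27.6 / 45.5
eta_s = 0.6066

0.6066


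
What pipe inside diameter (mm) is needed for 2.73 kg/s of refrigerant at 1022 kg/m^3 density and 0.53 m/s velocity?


A = m_dot / (rho * v) = 2.73 / (1022 * 0.53) = 0.005040062032 m^2
d = sqrt(4*A/pi) * 1000
d = 80.1 mm

80.1


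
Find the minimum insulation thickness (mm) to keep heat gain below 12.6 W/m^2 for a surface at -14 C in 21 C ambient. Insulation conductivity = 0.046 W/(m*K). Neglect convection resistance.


dT = 21 - (-14) = 35 K
thickness = k * dT / q_max * 1000
thickness = 0.046 * 35 / 12.6 * 1000
thickness = 127.8 mm

127.8


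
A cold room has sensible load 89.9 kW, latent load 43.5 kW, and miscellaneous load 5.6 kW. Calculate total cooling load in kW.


Q_total = Q_s + Q_l + Q_misc
Q_total = 89.9 + 43.5 + 5.6
Q_total = 139.0 kW

139.0


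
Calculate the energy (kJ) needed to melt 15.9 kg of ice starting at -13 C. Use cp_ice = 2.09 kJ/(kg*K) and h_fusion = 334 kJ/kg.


Sensible heat = cp * dT = 2.09 * 13 = 27.17 kJ/kg
Total per kg = 27.17 + 334 = 361.17 kJ/kg
Q = m * total = 15.9 * 361.17
Q = 5742.6 kJ

5742.6


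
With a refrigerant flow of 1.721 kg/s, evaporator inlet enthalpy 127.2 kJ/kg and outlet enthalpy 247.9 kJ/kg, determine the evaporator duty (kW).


dh = 247.9 - 127.2 = 120.7 kJ/kg
Q_evap = m_dot * dh = 1.721 * 120.7
Q_evap = 207.72 kW

207.72


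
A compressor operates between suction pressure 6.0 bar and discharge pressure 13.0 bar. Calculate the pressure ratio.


PR = P_high / P_low
PR = 13.0 / 6.0
PR = 2.167

2.167


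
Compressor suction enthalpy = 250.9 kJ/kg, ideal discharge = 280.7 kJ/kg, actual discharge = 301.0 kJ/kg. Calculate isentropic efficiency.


dh_ideal = 280.7 - 250.9 = 29.8 kJ/kg
dh_actual = 301.0 - 250.9 = 50.1 kJ/kg
eta_s = dh_ideal / dh_actual = 29.8 / 50.1
eta_s = 0.5948

0.5948


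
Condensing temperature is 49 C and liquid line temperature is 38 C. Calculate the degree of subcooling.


Subcooling = T_cond - T_liquid
Subcooling = 49 - 38
Subcooling = 11 K

11


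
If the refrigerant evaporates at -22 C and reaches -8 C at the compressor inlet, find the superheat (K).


Superheat = T_suction - T_evap
Superheat = -8 - (-22)
Superheat = 14 K

14


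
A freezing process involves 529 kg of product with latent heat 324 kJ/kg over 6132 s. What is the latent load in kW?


Q_lat = m * h_fg / t
Q_lat = 529 * 324 / 6132
Q_lat = 27.95 kW

27.95


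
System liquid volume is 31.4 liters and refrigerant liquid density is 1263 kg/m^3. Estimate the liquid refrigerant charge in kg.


Charge = V * rho / 1000
Charge = 31.4 * 1263 / 1000
Charge = 39.66 kg

39.66


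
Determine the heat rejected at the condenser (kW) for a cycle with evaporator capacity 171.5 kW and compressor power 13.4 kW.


Q_cond = Q_evap + W
Q_cond = 171.5 + 13.4
Q_cond = 184.9 kW

184.9


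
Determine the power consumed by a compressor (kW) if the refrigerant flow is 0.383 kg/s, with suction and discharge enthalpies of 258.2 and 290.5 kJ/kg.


dh = 290.5 - 258.2 = 32.3 kJ/kg
W = m_dot * dh = 0.383 * 32.3 = 12.37 kW

12.37


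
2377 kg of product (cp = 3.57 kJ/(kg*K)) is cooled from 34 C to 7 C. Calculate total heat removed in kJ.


dT = 34 - (7) = 27 K
Q = m * cp * dT = 2377 * 3.57 * 27
Q = 229119 kJ

229119


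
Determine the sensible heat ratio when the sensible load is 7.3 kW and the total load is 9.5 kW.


SHR = Q_sensible / Q_total
SHR = 7.3 / 9.5
SHR = 0.768

0.768


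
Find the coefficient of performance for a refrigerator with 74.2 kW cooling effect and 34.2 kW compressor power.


COP = Q_evap / W
COP = 74.2 / 34.2
COP = 2.17

2.17


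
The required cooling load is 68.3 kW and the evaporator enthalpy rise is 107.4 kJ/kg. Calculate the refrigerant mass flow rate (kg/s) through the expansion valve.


m_dot = Q / dh
m_dot = 68.3 / 107.4
m_dot = 0.6359 kg/s

0.6359


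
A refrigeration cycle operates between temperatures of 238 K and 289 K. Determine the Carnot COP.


dT = 289 - 238 = 51 K
COP_carnot = T_cold / dT = 238 / 51
COP_carnot = 4.667

4.667


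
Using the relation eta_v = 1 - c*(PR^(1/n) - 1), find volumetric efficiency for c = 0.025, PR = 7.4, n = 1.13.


PR^(1/n) = 7.4^(1/1.13) = 5.87802746
eta_v = 1 - 0.025 * (5.87802746 - 1)
eta_v = 0.878

0.878


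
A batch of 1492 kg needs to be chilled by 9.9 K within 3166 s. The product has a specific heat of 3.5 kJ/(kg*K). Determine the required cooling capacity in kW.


Q = m * cp * dT / t
Q = 1492 * 3.5 * 9.9 / 3166
Q = 16.329 kW

16.329


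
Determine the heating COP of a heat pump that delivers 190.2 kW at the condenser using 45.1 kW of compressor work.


COP_hp = Q_cond / W
COP_hp = 190.2 / 45.1
COP_hp = 4.217

4.217


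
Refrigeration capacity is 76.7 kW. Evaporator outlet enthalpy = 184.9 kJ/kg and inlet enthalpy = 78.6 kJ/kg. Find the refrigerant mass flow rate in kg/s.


dh = 184.9 - 78.6 = 106.3 kJ/kg
m_dot = Q / dh = 76.7 / 106.3 = 0.7215 kg/s

0.7215


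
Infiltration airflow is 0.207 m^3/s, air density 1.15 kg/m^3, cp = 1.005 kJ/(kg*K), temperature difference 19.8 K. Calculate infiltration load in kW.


Q = V_dot * rho * cp * dT
Q = 0.207 * 1.15 * 1.005 * 19.8
Q = 4.737 kW

4.737


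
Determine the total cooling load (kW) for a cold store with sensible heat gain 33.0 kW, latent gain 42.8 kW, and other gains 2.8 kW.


Q_total = Q_s + Q_l + Q_misc
Q_total = 33.0 + 42.8 + 2.8
Q_total = 78.6 kW

78.6


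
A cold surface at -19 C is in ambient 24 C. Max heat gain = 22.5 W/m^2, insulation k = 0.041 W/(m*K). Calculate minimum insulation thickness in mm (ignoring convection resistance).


dT = 24 - (-19) = 43 K
thickness = k * dT / q_max * 1000
thickness = 0.041 * 43 / 22.5 * 1000
thickness = 78.4 mm

78.4


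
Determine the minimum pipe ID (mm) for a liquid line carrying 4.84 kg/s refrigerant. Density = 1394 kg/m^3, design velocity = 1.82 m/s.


A = m_dot / (rho * v) = 4.84 / (1394 * 1.82) = 0.001907704921 m^2
d = sqrt(4*A/pi) * 1000
d = 49.3 mm

49.3


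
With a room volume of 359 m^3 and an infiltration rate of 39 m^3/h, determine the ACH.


ACH = flow / volume
ACH = 39 / 359
ACH = 0.109

0.109


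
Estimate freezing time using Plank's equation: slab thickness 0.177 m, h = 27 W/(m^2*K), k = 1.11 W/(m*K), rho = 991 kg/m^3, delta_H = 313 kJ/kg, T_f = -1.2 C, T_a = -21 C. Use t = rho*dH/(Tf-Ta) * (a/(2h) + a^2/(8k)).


dT = -1.2 - (-21) = 19.8 K
term1 = a/(2h) = 0.177/(2*27) = 0.003277777778
term2 = a^2/(8k) = 0.177^2/(8*1.11) = 0.003528040541
t = rho*dH*1000/dT * (term1 + term2)
t = 991*313*1000/19.8 * (0.003277777778 + 0.003528040541)
t = 106619 s

106619


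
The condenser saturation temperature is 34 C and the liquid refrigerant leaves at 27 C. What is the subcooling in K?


Subcooling = T_cond - T_liquid
Subcooling = 34 - 27
Subcooling = 7 K

7


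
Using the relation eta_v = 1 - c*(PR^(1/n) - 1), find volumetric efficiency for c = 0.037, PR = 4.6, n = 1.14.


PR^(1/n) = 4.6^(1/1.14) = 3.81387556
eta_v = 1 - 0.037 * (3.81387556 - 1)
eta_v = 0.8959

0.8959


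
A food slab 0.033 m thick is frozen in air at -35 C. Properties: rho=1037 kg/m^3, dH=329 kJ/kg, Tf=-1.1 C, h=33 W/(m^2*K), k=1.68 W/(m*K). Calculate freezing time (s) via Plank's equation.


dT = -1.1 - (-35) = 33.9 K
term1 = a/(2h) = 0.033/(2*33) = 0.0005
term2 = a^2/(8k) = 0.033^2/(8*1.68) = 0.00008102678571
t = rho*dH*1000/dT * (term1 + term2)
t = 1037*329*1000/33.9 * (0.0005 + 0.00008102678571)
t = 5848 s

5848


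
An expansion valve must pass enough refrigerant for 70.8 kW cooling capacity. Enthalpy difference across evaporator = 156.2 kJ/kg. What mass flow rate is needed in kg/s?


m_dot = Q / dh
m_dot = 70.8 / 156.2
m_dot = 0.4533 kg/s

0.4533


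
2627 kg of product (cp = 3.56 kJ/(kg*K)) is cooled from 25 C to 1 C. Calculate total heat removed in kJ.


dT = 25 - (1) = 24 K
Q = m * cp * dT = 2627 * 3.56 * 24
Q = 224451 kJ

224451


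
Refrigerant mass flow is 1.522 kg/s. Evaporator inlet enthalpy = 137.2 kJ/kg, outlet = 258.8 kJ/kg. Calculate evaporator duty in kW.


dh = 258.8 - 137.2 = 121.6 kJ/kg
Q_evap = m_dot * dh = 1.522 * 121.6
Q_evap = 185.08 kW

185.08


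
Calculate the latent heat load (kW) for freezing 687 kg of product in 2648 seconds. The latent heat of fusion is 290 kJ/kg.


Q_lat = m * h_fg / t
Q_lat = 687 * 290 / 2648
Q_lat = 75.24 kW

75.24


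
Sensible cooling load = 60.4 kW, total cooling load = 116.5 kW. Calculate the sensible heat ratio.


SHR = Q_sensible / Q_total
SHR = 60.4 / 116.5
SHR = 0.518

0.518


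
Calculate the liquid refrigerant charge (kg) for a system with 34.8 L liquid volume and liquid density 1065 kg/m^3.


Charge = V * rho / 1000
Charge = 34.8 * 1065 / 1000
Charge = 37.06 kg

37.06


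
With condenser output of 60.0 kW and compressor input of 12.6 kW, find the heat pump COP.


COP_hp = Q_cond / W
COP_hp = 60.0 / 12.6
COP_hp = 4.762

4.762


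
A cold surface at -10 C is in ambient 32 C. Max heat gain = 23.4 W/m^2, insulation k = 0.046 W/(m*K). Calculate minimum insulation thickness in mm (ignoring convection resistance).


dT = 32 - (-10) = 42 K
thickness = k * dT / q_max * 1000
thickness = 0.046 * 42 / 23.4 * 1000
thickness = 82.6 mm

82.6


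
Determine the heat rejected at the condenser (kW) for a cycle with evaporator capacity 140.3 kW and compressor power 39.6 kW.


Q_cond = Q_evap + W
Q_cond = 140.3 + 39.6
Q_cond = 179.9 kW

179.9


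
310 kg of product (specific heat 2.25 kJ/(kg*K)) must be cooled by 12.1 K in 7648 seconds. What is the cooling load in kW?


Q = m * cp * dT / t
Q = 310 * 2.25 * 12.1 / 7648
Q = 1.104 kW

1.104


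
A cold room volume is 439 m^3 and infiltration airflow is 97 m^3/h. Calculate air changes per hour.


ACH = flow / volume
ACH = 97 / 439
ACH = 0.221

0.221


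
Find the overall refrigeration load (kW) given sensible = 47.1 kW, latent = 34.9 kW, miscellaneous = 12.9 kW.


Q_total = Q_s + Q_l + Q_misc
Q_total = 47.1 + 34.9 + 12.9
Q_total = 94.9 kW

94.9


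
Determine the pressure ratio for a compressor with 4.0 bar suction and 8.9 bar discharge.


PR = P_high / P_low
PR = 8.9 / 4.0
PR = 2.225

2.225


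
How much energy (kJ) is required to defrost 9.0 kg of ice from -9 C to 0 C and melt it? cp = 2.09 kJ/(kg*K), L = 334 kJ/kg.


Sensible heat = cp * dT = 2.09 * 9 = 18.81 kJ/kg
Total per kg = 18.81 + 334 = 352.81 kJ/kg
Q = m * total = 9.0 * 352.81
Q = 3175.3 kJ

3175.3


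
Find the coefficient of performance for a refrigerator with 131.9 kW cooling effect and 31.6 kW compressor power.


COP = Q_evap / W
COP = 131.9 / 31.6
COP = 4.174

4.174


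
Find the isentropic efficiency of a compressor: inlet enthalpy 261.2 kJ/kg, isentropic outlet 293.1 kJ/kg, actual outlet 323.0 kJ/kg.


dh_ideal = 293.1 - 261.2 = 31.9 kJ/kg
dh_actual = 323.0 - 261.2 = 61.8 kJ/kg
eta_s = dh_ideal / dh_actual = 31.9 / 61.8
eta_s = 0.5162

0.5162


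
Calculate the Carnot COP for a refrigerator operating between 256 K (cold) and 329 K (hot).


dT = 329 - 256 = 73 K
COP_carnot = T_cold / dT = 256 / 73
COP_carnot = 3.507

3.507


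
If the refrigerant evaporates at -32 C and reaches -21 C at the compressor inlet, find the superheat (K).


Superheat = T_suction - T_evap
Superheat = -21 - (-32)
Superheat = 11 K

11


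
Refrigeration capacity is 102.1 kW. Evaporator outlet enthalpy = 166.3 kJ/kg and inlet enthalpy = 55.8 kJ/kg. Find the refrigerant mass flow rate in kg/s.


dh = 166.3 - 55.8 = 110.5 kJ/kg
m_dot = Q / dh = 102.1 / 110.5 = 0.924 kg/s

0.924


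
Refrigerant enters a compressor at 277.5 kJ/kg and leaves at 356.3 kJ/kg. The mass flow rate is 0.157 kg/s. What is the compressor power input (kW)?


dh = 356.3 - 277.5 = 78.8 kJ/kg
W = m_dot * dh = 0.157 * 78.8 = 12.37 kW

12.37


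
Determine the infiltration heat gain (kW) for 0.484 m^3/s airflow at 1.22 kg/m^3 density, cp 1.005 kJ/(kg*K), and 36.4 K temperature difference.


Q = V_dot * rho * cp * dT
Q = 0.484 * 1.22 * 1.005 * 36.4
Q = 21.601 kW

21.601


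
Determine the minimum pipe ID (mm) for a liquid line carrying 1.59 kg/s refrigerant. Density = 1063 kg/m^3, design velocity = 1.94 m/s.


A = m_dot / (rho * v) = 1.59 / (1063 * 1.94) = 0.0007710137619 m^2
d = sqrt(4*A/pi) * 1000
d = 31.3 mm

31.3


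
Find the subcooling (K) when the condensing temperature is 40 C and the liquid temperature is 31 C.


Subcooling = T_cond - T_liquid
Subcooling = 40 - 31
Subcooling = 9 K

9


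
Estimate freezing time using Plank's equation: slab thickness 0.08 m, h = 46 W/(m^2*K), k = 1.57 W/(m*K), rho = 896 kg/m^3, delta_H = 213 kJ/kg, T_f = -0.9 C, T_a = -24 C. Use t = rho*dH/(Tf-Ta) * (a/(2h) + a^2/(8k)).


dT = -0.9 - (-24) = 23.1 K
term1 = a/(2h) = 0.08/(2*46) = 0.0008695652174
term2 = a^2/(8k) = 0.08^2/(8*1.57) = 0.0005095541401
t = rho*dH*1000/dT * (term1 + term2)
t = 896*213*1000/23.1 * (0.0008695652174 + 0.0005095541401)
t = 11394 s

11394


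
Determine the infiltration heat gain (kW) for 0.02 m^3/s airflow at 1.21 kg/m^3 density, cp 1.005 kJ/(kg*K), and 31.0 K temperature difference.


Q = V_dot * rho * cp * dT
Q = 0.02 * 1.21 * 1.005 * 31.0
Q = 0.754 kW

0.754


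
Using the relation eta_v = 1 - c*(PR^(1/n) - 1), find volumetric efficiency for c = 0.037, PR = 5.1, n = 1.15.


PR^(1/n) = 5.1^(1/1.15) = 4.12361788
eta_v = 1 - 0.037 * (4.12361788 - 1)
eta_v = 0.8844

0.8844


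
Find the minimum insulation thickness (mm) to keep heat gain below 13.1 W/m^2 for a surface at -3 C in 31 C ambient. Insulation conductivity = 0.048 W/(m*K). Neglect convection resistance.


dT = 31 - (-3) = 34 K
thickness = k * dT / q_max * 1000
thickness = 0.048 * 34 / 13.1 * 1000
thickness = 124.6 mm

124.6


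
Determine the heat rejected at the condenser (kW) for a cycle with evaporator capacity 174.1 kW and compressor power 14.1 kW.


Q_cond = Q_evap + W
Q_cond = 174.1 + 14.1
Q_cond = 188.2 kW

188.2
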